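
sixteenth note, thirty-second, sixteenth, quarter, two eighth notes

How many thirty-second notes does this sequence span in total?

21

Working in thirty-second notes: sixteenth note = 2; thirty-second = 1; sixteenth = 2; quarter = 8; eighth note = 4; eighth note = 4.
Altogether 2 + 1 + 2 + 8 + 4 + 4 = 21 thirty-second notes.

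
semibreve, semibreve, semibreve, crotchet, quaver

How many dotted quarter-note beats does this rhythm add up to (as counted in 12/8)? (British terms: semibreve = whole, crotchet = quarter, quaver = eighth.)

9

One dotted quarter-note beat = 3 eighth notes.
Working in eighth notes: semibreve = 8; semibreve = 8; semibreve = 8; crotchet = 2; quaver = 1.
Altogether 8 + 8 + 8 + 2 + 1 = 27.
27 ÷ 3 = 9 beats.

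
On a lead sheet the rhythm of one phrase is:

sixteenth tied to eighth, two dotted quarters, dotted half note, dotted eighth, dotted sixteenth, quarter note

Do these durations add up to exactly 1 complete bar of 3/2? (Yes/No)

One bar of 3/2 = 48 thirty-second notes.
Express everything in thirty-second notes: sixteenth tied to eighth (sixteenth + eighth) = 6; dotted quarter = 12; dotted quarter = 12; dotted half note = 24; dotted eighth = 6; dotted sixteenth = 3; quarter note = 8.
Altogether 6 + 12 + 12 + 24 + 6 + 3 + 8 = 71.
71 exceeds 48, so the answer is No.

No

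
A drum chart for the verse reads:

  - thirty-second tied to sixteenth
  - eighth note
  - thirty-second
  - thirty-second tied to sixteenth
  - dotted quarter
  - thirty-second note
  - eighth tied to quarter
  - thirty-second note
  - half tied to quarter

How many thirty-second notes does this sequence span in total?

Express everything in thirty-second notes: thirty-second tied to sixteenth (thirty-second + sixteenth) = 3; eighth note = 4; thirty-second = 1; thirty-second tied to sixteenth (thirty-second + sixteenth) = 3; dotted quarter = 12; thirty-second note = 1; eighth tied to quarter (eighth + quarter) = 12; thirty-second note = 1; half tied to quarter (half + quarter) = 24.
Adding: 3 + 4 + 1 + 3 + 12 + 1 + 12 + 1 + 24 = 61 thirty-second notes.

61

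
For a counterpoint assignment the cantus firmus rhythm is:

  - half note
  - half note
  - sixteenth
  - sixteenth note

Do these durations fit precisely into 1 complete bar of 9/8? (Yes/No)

Yes

One bar of 9/8 = 18 sixteenth notes.
In sixteenth notes: half note = 8; half note = 8; sixteenth = 1; sixteenth note = 1.
Sum: 8 + 8 + 1 + 1 = 18.
18 equals 18, so the answer is Yes.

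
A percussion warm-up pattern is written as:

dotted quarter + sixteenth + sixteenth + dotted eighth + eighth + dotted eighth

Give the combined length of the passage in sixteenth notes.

Express everything in sixteenth notes: dotted quarter = 6; sixteenth = 1; sixteenth = 1; dotted eighth = 3; eighth = 2; dotted eighth = 3.
Adding: 6 + 1 + 1 + 3 + 2 + 3 = 16 sixteenth notes.

16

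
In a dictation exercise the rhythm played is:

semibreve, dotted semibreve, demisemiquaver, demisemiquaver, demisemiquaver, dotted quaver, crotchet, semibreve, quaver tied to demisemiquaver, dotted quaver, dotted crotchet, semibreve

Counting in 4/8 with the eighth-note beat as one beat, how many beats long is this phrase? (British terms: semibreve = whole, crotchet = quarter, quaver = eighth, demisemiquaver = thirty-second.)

One eighth-note beat = 4 thirty-second notes.
Working in thirty-second notes: semibreve = 32; dotted semibreve = 48; demisemiquaver = 1; demisemiquaver = 1; demisemiquaver = 1; dotted quaver = 6; crotchet = 8; semibreve = 32; quaver tied to demisemiquaver (quaver + demisemiquaver) = 5; dotted quaver = 6; dotted crotchet = 12; semibreve = 32.
Total: 32 + 48 + 1 + 1 + 1 + 6 + 8 + 32 + 5 + 6 + 12 + 32 = 184.
184 ÷ 4 = 46 beats.

46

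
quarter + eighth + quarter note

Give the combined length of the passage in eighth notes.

Convert each value to eighth notes: quarter = 2; eighth = 1; quarter note = 2.
Total: 2 + 1 + 2 = 5 eighth notes.

5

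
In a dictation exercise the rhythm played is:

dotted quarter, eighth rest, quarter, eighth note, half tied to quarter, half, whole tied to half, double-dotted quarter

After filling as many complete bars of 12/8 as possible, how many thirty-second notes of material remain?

34

One bar of 12/8 = 24 sixteenth notes.
In sixteenth notes: dotted quarter = 6; eighth rest = 2; quarter = 4; eighth note = 2; half tied to quarter (half + quarter) = 12; half = 8; whole tied to half (whole + half) = 24; double-dotted quarter = 7.
Adding: 6 + 2 + 4 + 2 + 12 + 8 + 24 + 7 = 65.
65 ÷ 24 = 2 complete bars with 17 sixteenth notes remaining = 34 thirty-second notes.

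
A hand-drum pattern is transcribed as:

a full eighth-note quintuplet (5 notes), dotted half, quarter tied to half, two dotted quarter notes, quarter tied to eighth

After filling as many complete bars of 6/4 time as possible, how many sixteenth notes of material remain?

One bar of 6/4 = 12 eighth notes.
Each duration in eighth notes: a full eighth-note quintuplet (5 notes) (five quintuplet eighths span one half) = 4; dotted half = 6; quarter tied to half (quarter + half) = 6; dotted quarter note = 3; dotted quarter note = 3; quarter tied to eighth (quarter + eighth) = 3.
Total: 4 + 6 + 6 + 3 + 3 + 3 = 25.
25 ÷ 12 = 2 complete bars with 1 eighth note remaining = 2 sixteenth notes.

2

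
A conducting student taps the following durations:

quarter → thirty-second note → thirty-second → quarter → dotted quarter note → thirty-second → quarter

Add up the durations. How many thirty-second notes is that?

In thirty-second notes: quarter = 8; thirty-second note = 1; thirty-second = 1; quarter = 8; dotted quarter note = 12; thirty-second = 1; quarter = 8.
Sum: 8 + 1 + 1 + 8 + 12 + 1 + 8 = 39 thirty-second notes.

39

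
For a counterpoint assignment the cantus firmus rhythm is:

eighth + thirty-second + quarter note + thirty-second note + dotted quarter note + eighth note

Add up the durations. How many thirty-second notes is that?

In thirty-second notes: eighth = 4; thirty-second = 1; quarter note = 8; thirty-second note = 1; dotted quarter note = 12; eighth note = 4.
Altogether 4 + 1 + 8 + 1 + 12 + 4 = 30 thirty-second notes.

30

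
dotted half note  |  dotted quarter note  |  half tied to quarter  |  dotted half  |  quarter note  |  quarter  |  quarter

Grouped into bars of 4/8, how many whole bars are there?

One bar of 4/8 = 4 eighth notes.
Each duration in eighth notes: dotted half note = 6; dotted quarter note = 3; half tied to quarter (half + quarter) = 6; dotted half = 6; quarter note = 2; quarter = 2; quarter = 2.
Adding: 6 + 3 + 6 + 6 + 2 + 2 + 2 = 27.
27 ÷ 4 = 6 complete bars with 3 left over.

6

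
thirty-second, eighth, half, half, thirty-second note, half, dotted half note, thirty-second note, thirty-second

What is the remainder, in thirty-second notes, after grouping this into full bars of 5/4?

0

One bar of 5/4 = 40 thirty-second notes.
Convert each value to thirty-second notes: thirty-second = 1; eighth = 4; half = 16; half = 16; thirty-second note = 1; half = 16; dotted half note = 24; thirty-second note = 1; thirty-second = 1.
Adding: 1 + 4 + 16 + 16 + 1 + 16 + 24 + 1 + 1 = 80.
80 ÷ 40 = 2 complete bars with 0 thirty-second notes remaining.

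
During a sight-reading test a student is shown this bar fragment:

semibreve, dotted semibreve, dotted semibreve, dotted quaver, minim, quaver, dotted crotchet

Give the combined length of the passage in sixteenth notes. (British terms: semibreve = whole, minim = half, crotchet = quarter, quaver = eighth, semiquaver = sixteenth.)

83

Express everything in sixteenth notes: semibreve = 16; dotted semibreve = 24; dotted semibreve = 24; dotted quaver = 3; minim = 8; quaver = 2; dotted crotchet = 6.
Sum: 16 + 24 + 24 + 3 + 8 + 2 + 6 = 83 sixteenth notes.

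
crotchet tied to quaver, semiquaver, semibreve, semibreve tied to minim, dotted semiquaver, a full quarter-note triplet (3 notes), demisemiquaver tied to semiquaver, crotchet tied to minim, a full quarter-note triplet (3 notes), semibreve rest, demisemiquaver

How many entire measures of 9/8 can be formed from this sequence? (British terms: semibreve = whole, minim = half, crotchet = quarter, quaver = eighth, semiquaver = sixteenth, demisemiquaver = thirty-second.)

5

One bar of 9/8 = 36 thirty-second notes.
Convert each value to thirty-second notes: crotchet tied to quaver (crotchet + quaver) = 12; semiquaver = 2; semibreve = 32; semibreve tied to minim (semibreve + minim) = 48; dotted semiquaver = 3; a full quarter-note triplet (3 notes) (three triplet quarters span one half) = 16; demisemiquaver tied to semiquaver (demisemiquaver + semiquaver) = 3; crotchet tied to minim (crotchet + minim) = 24; a full quarter-note triplet (3 notes) (three triplet quarters span one half) = 16; semibreve rest = 32; demisemiquaver = 1.
Sum: 12 + 2 + 32 + 48 + 3 + 16 + 3 + 24 + 16 + 32 + 1 = 189.
189 ÷ 36 = 5 complete bars with 9 left over.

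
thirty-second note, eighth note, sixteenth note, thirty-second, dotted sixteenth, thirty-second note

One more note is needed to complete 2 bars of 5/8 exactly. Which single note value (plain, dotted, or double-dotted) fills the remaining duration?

double-dotted half note

2 bars of 5/8 = 40 thirty-second notes.
Working in thirty-second notes: thirty-second note = 1; eighth note = 4; sixteenth note = 2; thirty-second = 1; dotted sixteenth = 3; thirty-second note = 1.
Sum: 1 + 4 + 2 + 1 + 3 + 1 = 12.
Remaining: 40 − 12 = 28 thirty-second notes, which is a double-dotted half note.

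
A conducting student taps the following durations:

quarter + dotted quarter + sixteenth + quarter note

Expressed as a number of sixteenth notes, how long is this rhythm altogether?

15

Express everything in sixteenth notes: quarter = 4; dotted quarter = 6; sixteenth = 1; quarter note = 4.
Altogether 4 + 6 + 1 + 4 = 15 sixteenth notes.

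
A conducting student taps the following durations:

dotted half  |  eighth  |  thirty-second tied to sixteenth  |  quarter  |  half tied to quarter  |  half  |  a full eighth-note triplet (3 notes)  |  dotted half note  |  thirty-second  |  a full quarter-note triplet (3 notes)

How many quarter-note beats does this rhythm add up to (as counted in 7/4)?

16

One quarter-note beat = 8 thirty-second notes.
Each duration in thirty-second notes: dotted half = 24; eighth = 4; thirty-second tied to sixteenth (thirty-second + sixteenth) = 3; quarter = 8; half tied to quarter (half + quarter) = 24; half = 16; a full eighth-note triplet (3 notes) (three triplet eighths span one quarter) = 8; dotted half note = 24; thirty-second = 1; a full quarter-note triplet (3 notes) (three triplet quarters span one half) = 16.
Total: 24 + 4 + 3 + 8 + 24 + 16 + 8 + 24 + 1 + 16 = 128.
128 ÷ 8 = 16 beats.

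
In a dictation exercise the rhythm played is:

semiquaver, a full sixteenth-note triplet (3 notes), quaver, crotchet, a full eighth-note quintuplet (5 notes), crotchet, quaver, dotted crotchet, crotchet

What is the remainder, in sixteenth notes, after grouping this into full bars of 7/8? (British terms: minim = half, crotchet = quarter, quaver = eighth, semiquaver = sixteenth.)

One bar of 7/8 = 14 sixteenth notes.
Convert each value to sixteenth notes: semiquaver = 1; a full sixteenth-note triplet (3 notes) (three triplet sixteenths span one eighth) = 2; quaver = 2; crotchet = 4; a full eighth-note quintuplet (5 notes) (five quintuplet eighths span one half) = 8; crotchet = 4; quaver = 2; dotted crotchet = 6; crotchet = 4.
Adding: 1 + 2 + 2 + 4 + 8 + 4 + 2 + 6 + 4 = 33.
33 ÷ 14 = 2 complete bars with 5 sixteenth notes remaining.

5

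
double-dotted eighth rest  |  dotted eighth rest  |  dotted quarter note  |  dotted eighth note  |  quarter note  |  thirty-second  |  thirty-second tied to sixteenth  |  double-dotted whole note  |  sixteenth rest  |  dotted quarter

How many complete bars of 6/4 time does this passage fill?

2

One bar of 6/4 = 48 thirty-second notes.
Express everything in thirty-second notes: double-dotted eighth rest = 7; dotted eighth rest = 6; dotted quarter note = 12; dotted eighth note = 6; quarter note = 8; thirty-second = 1; thirty-second tied to sixteenth (thirty-second + sixteenth) = 3; double-dotted whole note = 56; sixteenth rest = 2; dotted quarter = 12.
Total: 7 + 6 + 12 + 6 + 8 + 1 + 3 + 56 + 2 + 12 = 113.
113 ÷ 48 = 2 complete bars with 17 left over.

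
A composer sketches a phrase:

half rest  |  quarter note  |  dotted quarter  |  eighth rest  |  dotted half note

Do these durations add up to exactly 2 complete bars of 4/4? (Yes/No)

One bar of 4/4 = 8 eighth notes, so 2 bars = 16.
Working in eighth notes: half rest = 4; quarter note = 2; dotted quarter = 3; eighth rest = 1; dotted half note = 6.
Total: 4 + 2 + 3 + 1 + 6 = 16.
16 equals 16, so the answer is Yes.

Yes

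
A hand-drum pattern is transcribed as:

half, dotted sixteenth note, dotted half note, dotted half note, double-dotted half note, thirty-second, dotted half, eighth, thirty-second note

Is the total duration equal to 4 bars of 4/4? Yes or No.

No

One bar of 4/4 = 32 thirty-second notes, so 4 bars = 128.
Working in thirty-second notes: half = 16; dotted sixteenth note = 3; dotted half note = 24; dotted half note = 24; double-dotted half note = 28; thirty-second = 1; dotted half = 24; eighth = 4; thirty-second note = 1.
Total: 16 + 3 + 24 + 24 + 28 + 1 + 24 + 4 + 1 = 125.
125 falls short of 128, so the answer is No.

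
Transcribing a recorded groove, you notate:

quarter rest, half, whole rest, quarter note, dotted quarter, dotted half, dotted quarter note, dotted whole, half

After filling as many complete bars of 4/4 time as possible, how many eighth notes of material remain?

One bar of 4/4 = 8 eighth notes.
Working in eighth notes: quarter rest = 2; half = 4; whole rest = 8; quarter note = 2; dotted quarter = 3; dotted half = 6; dotted quarter note = 3; dotted whole = 12; half = 4.
Adding: 2 + 4 + 8 + 2 + 3 + 6 + 3 + 12 + 4 = 44.
44 ÷ 8 = 5 complete bars with 4 eighth notes remaining.

4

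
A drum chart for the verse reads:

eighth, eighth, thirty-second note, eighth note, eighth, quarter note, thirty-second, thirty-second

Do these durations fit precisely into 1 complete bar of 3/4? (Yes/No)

No

One bar of 3/4 = 24 thirty-second notes.
Working in thirty-second notes: eighth = 4; eighth = 4; thirty-second note = 1; eighth note = 4; eighth = 4; quarter note = 8; thirty-second = 1; thirty-second = 1.
Altogether 4 + 4 + 1 + 4 + 4 + 8 + 1 + 1 = 27.
27 exceeds 24, so the answer is No.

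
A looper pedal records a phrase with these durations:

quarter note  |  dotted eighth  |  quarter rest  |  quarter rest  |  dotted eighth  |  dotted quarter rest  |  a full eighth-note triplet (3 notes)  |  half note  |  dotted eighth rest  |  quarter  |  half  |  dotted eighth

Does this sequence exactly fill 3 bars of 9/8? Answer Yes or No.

One bar of 9/8 = 18 sixteenth notes, so 3 bars = 54.
Working in sixteenth notes: quarter note = 4; dotted eighth = 3; quarter rest = 4; quarter rest = 4; dotted eighth = 3; dotted quarter rest = 6; a full eighth-note triplet (3 notes) (three triplet eighths span one quarter) = 4; half note = 8; dotted eighth rest = 3; quarter = 4; half = 8; dotted eighth = 3.
Adding: 4 + 3 + 4 + 4 + 3 + 6 + 4 + 8 + 3 + 4 + 8 + 3 = 54.
54 equals 54, so the answer is Yes.

Yes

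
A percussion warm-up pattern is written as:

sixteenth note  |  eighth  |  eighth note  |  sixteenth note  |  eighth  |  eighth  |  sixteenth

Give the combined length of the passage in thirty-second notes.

22

Working in thirty-second notes: sixteenth note = 2; eighth = 4; eighth note = 4; sixteenth note = 2; eighth = 4; eighth = 4; sixteenth = 2.
Sum: 2 + 4 + 4 + 2 + 4 + 4 + 2 = 22 thirty-second notes.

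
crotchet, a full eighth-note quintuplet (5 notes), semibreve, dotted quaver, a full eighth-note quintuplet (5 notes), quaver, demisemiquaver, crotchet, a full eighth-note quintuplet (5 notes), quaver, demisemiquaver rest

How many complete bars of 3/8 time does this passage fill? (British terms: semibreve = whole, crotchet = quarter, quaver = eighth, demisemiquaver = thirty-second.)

9

One bar of 3/8 = 12 thirty-second notes.
Each duration in thirty-second notes: crotchet = 8; a full eighth-note quintuplet (5 notes) (five quintuplet eighths span one half) = 16; semibreve = 32; dotted quaver = 6; a full eighth-note quintuplet (5 notes) (five quintuplet eighths span one half) = 16; quaver = 4; demisemiquaver = 1; crotchet = 8; a full eighth-note quintuplet (5 notes) (five quintuplet eighths span one half) = 16; quaver = 4; demisemiquaver rest = 1.
Altogether 8 + 16 + 32 + 6 + 16 + 4 + 1 + 8 + 16 + 4 + 1 = 112.
112 ÷ 12 = 9 complete bars with 4 left over.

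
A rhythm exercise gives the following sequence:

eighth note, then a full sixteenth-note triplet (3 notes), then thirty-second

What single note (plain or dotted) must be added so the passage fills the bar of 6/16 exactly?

The bar of 6/16 = 12 thirty-second notes.
In thirty-second notes: eighth note = 4; a full sixteenth-note triplet (3 notes) (three triplet sixteenths span one eighth) = 4; thirty-second = 1.
Sum: 4 + 4 + 1 = 9.
Remaining: 12 − 9 = 3 thirty-second notes, which is a dotted sixteenth note.

dotted sixteenth note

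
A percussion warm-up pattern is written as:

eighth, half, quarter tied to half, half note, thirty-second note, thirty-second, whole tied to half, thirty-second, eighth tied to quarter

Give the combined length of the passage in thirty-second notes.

Convert each value to thirty-second notes: eighth = 4; half = 16; quarter tied to half (quarter + half) = 24; half note = 16; thirty-second note = 1; thirty-second = 1; whole tied to half (whole + half) = 48; thirty-second = 1; eighth tied to quarter (eighth + quarter) = 12.
Altogether 4 + 16 + 24 + 16 + 1 + 1 + 48 + 1 + 12 = 123 thirty-second notes.

123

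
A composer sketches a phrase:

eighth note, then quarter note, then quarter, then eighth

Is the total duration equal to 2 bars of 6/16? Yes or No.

Yes

One bar of 6/16 = 3 eighth notes, so 2 bars = 6.
In eighth notes: eighth note = 1; quarter note = 2; quarter = 2; eighth = 1.
Adding: 1 + 2 + 2 + 1 = 6.
6 equals 6, so the answer is Yes.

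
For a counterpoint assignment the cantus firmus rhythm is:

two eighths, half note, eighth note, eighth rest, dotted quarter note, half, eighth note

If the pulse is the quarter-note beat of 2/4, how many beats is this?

8

One quarter-note beat = 2 eighth notes.
Convert each value to eighth notes: eighth = 1; eighth = 1; half note = 4; eighth note = 1; eighth rest = 1; dotted quarter note = 3; half = 4; eighth note = 1.
Adding: 1 + 1 + 4 + 1 + 1 + 3 + 4 + 1 = 16.
16 ÷ 2 = 8 beats.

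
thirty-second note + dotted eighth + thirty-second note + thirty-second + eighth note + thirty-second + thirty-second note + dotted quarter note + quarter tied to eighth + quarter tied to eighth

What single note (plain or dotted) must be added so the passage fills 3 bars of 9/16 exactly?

3 bars of 9/16 = 54 thirty-second notes.
Each duration in thirty-second notes: thirty-second note = 1; dotted eighth = 6; thirty-second note = 1; thirty-second = 1; eighth note = 4; thirty-second = 1; thirty-second note = 1; dotted quarter note = 12; quarter tied to eighth (quarter + eighth) = 12; quarter tied to eighth (quarter + eighth) = 12.
Altogether 1 + 6 + 1 + 1 + 4 + 1 + 1 + 12 + 12 + 12 = 51.
Remaining: 54 − 51 = 3 thirty-second notes, which is a dotted sixteenth note.

dotted sixteenth note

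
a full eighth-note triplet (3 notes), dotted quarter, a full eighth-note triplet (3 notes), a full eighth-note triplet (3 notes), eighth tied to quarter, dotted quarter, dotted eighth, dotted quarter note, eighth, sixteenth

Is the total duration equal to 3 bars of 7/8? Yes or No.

One bar of 7/8 = 14 sixteenth notes, so 3 bars = 42.
Convert each value to sixteenth notes: a full eighth-note triplet (3 notes) (three triplet eighths span one quarter) = 4; dotted quarter = 6; a full eighth-note triplet (3 notes) (three triplet eighths span one quarter) = 4; a full eighth-note triplet (3 notes) (three triplet eighths span one quarter) = 4; eighth tied to quarter (eighth + quarter) = 6; dotted quarter = 6; dotted eighth = 3; dotted quarter note = 6; eighth = 2; sixteenth = 1.
Adding: 4 + 6 + 4 + 4 + 6 + 6 + 3 + 6 + 2 + 1 = 42.
42 equals 42, so the answer is Yes.

Yes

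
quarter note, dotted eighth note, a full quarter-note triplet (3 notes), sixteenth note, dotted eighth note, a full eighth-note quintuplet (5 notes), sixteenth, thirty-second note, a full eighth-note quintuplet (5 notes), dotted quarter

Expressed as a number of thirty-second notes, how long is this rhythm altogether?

Working in thirty-second notes: quarter note = 8; dotted eighth note = 6; a full quarter-note triplet (3 notes) (three triplet quarters span one half) = 16; sixteenth note = 2; dotted eighth note = 6; a full eighth-note quintuplet (5 notes) (five quintuplet eighths span one half) = 16; sixteenth = 2; thirty-second note = 1; a full eighth-note quintuplet (5 notes) (five quintuplet eighths span one half) = 16; dotted quarter = 12.
Altogether 8 + 6 + 16 + 2 + 6 + 16 + 2 + 1 + 16 + 12 = 85 thirty-second notes.

85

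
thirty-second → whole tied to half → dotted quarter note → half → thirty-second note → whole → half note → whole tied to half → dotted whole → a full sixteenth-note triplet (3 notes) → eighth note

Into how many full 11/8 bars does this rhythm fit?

One bar of 11/8 = 44 thirty-second notes.
Each duration in thirty-second notes: thirty-second = 1; whole tied to half (whole + half) = 48; dotted quarter note = 12; half = 16; thirty-second note = 1; whole = 32; half note = 16; whole tied to half (whole + half) = 48; dotted whole = 48; a full sixteenth-note triplet (3 notes) (three triplet sixteenths span one eighth) = 4; eighth note = 4.
Altogether 1 + 48 + 12 + 16 + 1 + 32 + 16 + 48 + 48 + 4 + 4 = 230.
230 ÷ 44 = 5 complete bars with 10 left over.

5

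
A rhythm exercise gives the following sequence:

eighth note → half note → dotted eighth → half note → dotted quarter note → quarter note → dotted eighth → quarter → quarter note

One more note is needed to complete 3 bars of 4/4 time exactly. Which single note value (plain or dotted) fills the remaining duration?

dotted quarter note

3 bars of 4/4 = 48 sixteenth notes.
Working in sixteenth notes: eighth note = 2; half note = 8; dotted eighth = 3; half note = 8; dotted quarter note = 6; quarter note = 4; dotted eighth = 3; quarter = 4; quarter note = 4.
Altogether 2 + 8 + 3 + 8 + 6 + 4 + 3 + 4 + 4 = 42.
Remaining: 48 − 42 = 6 sixteenth notes, which is a dotted quarter note.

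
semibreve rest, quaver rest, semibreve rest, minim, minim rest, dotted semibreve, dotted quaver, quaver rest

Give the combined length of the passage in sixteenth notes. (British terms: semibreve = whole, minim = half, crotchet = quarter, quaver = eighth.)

79

Working in sixteenth notes: semibreve rest = 16; quaver rest = 2; semibreve rest = 16; minim = 8; minim rest = 8; dotted semibreve = 24; dotted quaver = 3; quaver rest = 2.
Sum: 16 + 2 + 16 + 8 + 8 + 24 + 3 + 2 = 79 sixteenth notes.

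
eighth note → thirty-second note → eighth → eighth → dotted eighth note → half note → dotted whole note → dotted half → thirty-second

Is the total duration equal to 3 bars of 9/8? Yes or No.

One bar of 9/8 = 36 thirty-second notes, so 3 bars = 108.
Working in thirty-second notes: eighth note = 4; thirty-second note = 1; eighth = 4; eighth = 4; dotted eighth note = 6; half note = 16; dotted whole note = 48; dotted half = 24; thirty-second = 1.
Altogether 4 + 1 + 4 + 4 + 6 + 16 + 48 + 24 + 1 = 108.
108 equals 108, so the answer is Yes.

Yes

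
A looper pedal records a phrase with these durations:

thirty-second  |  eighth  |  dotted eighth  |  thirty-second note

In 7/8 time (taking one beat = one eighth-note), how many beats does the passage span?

3

One eighth-note beat = 4 thirty-second notes.
In thirty-second notes: thirty-second = 1; eighth = 4; dotted eighth = 6; thirty-second note = 1.
Adding: 1 + 4 + 6 + 1 = 12.
12 ÷ 4 = 3 beats.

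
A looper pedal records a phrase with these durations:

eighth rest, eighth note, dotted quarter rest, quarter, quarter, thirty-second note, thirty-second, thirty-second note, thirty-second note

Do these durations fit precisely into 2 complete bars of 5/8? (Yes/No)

Yes

One bar of 5/8 = 20 thirty-second notes, so 2 bars = 40.
Express everything in thirty-second notes: eighth rest = 4; eighth note = 4; dotted quarter rest = 12; quarter = 8; quarter = 8; thirty-second note = 1; thirty-second = 1; thirty-second note = 1; thirty-second note = 1.
Sum: 4 + 4 + 12 + 8 + 8 + 1 + 1 + 1 + 1 = 40.
40 equals 40, so the answer is Yes.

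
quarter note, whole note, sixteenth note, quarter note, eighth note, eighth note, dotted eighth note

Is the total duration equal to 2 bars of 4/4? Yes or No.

One bar of 4/4 = 16 sixteenth notes, so 2 bars = 32.
Convert each value to sixteenth notes: quarter note = 4; whole note = 16; sixteenth note = 1; quarter note = 4; eighth note = 2; eighth note = 2; dotted eighth note = 3.
Altogether 4 + 16 + 1 + 4 + 2 + 2 + 3 = 32.
32 equals 32, so the answer is Yes.

Yes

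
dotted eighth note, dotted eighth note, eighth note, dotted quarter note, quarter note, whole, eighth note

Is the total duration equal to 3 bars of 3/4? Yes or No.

Yes

One bar of 3/4 = 12 sixteenth notes, so 3 bars = 36.
Convert each value to sixteenth notes: dotted eighth note = 3; dotted eighth note = 3; eighth note = 2; dotted quarter note = 6; quarter note = 4; whole = 16; eighth note = 2.
Altogether 3 + 3 + 2 + 6 + 4 + 16 + 2 = 36.
36 equals 36, so the answer is Yes.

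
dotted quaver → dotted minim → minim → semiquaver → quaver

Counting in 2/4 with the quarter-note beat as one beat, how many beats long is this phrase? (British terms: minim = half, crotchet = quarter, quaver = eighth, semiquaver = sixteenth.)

6.5

One quarter-note beat = 4 sixteenth notes.
Convert each value to sixteenth notes: dotted quaver = 3; dotted minim = 12; minim = 8; semiquaver = 1; quaver = 2.
Adding: 3 + 12 + 8 + 1 + 2 = 26.
26 ÷ 4 = 6.5 beats.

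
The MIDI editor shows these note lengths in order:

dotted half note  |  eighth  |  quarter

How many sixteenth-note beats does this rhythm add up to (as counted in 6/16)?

18

One sixteenth-note beat = 2 thirty-second notes.
Convert each value to thirty-second notes: dotted half note = 24; eighth = 4; quarter = 8.
Adding: 24 + 4 + 8 = 36.
36 ÷ 2 = 18 beats.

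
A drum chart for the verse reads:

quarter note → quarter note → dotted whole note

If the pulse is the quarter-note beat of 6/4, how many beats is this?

One quarter-note beat = 2 eighth notes.
Express everything in eighth notes: quarter note = 2; quarter note = 2; dotted whole note = 12.
Total: 2 + 2 + 12 = 16.
16 ÷ 2 = 8 beats.

8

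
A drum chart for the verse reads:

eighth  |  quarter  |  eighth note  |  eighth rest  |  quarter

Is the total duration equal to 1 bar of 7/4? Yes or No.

One bar of 7/4 = 14 eighth notes.
Convert each value to eighth notes: eighth = 1; quarter = 2; eighth note = 1; eighth rest = 1; quarter = 2.
Adding: 1 + 2 + 1 + 1 + 2 = 7.
7 falls short of 14, so the answer is No.

No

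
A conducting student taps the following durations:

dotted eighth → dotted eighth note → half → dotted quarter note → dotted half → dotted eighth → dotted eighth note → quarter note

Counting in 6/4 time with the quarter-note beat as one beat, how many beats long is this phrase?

One quarter-note beat = 4 sixteenth notes.
Each duration in sixteenth notes: dotted eighth = 3; dotted eighth note = 3; half = 8; dotted quarter note = 6; dotted half = 12; dotted eighth = 3; dotted eighth note = 3; quarter note = 4.
Sum: 3 + 3 + 8 + 6 + 12 + 3 + 3 + 4 = 42.
42 ÷ 4 = 10.5 beats.

10.5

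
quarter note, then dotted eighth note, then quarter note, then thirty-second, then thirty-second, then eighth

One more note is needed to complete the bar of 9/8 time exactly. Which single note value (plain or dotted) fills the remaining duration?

The bar of 9/8 = 36 thirty-second notes.
Express everything in thirty-second notes: quarter note = 8; dotted eighth note = 6; quarter note = 8; thirty-second = 1; thirty-second = 1; eighth = 4.
Total: 8 + 6 + 8 + 1 + 1 + 4 = 28.
Remaining: 36 − 28 = 8 thirty-second notes, which is a quarter note.

quarter note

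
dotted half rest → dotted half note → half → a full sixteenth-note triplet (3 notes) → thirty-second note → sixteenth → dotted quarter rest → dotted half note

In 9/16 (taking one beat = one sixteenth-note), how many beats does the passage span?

One sixteenth-note beat = 2 thirty-second notes.
Each duration in thirty-second notes: dotted half rest = 24; dotted half note = 24; half = 16; a full sixteenth-note triplet (3 notes) (three triplet sixteenths span one eighth) = 4; thirty-second note = 1; sixteenth = 2; dotted quarter rest = 12; dotted half note = 24.
Sum: 24 + 24 + 16 + 4 + 1 + 2 + 12 + 24 = 107.
107 ÷ 2 = 53.5 beats.

53.5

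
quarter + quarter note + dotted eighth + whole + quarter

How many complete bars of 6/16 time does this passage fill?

One bar of 6/16 = 6 sixteenth notes.
In sixteenth notes: quarter = 4; quarter note = 4; dotted eighth = 3; whole = 16; quarter = 4.
Adding: 4 + 4 + 3 + 16 + 4 = 31.
31 ÷ 6 = 5 complete bars with 1 left over.

5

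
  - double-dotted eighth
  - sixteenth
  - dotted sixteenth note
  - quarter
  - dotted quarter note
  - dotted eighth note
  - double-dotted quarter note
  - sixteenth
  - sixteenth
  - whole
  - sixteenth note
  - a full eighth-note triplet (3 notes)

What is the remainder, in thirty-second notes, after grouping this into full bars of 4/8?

One bar of 4/8 = 16 thirty-second notes.
Each duration in thirty-second notes: double-dotted eighth = 7; sixteenth = 2; dotted sixteenth note = 3; quarter = 8; dotted quarter note = 12; dotted eighth note = 6; double-dotted quarter note = 14; sixteenth = 2; sixteenth = 2; whole = 32; sixteenth note = 2; a full eighth-note triplet (3 notes) (three triplet eighths span one quarter) = 8.
Altogether 7 + 2 + 3 + 8 + 12 + 6 + 14 + 2 + 2 + 32 + 2 + 8 = 98.
98 ÷ 16 = 6 complete bars with 2 thirty-second notes remaining.

2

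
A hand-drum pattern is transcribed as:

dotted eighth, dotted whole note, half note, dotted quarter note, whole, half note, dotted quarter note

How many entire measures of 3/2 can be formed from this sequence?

2

One bar of 3/2 = 24 sixteenth notes.
Convert each value to sixteenth notes: dotted eighth = 3; dotted whole note = 24; half note = 8; dotted quarter note = 6; whole = 16; half note = 8; dotted quarter note = 6.
Altogether 3 + 24 + 8 + 6 + 16 + 8 + 6 = 71.
71 ÷ 24 = 2 complete bars with 23 left over.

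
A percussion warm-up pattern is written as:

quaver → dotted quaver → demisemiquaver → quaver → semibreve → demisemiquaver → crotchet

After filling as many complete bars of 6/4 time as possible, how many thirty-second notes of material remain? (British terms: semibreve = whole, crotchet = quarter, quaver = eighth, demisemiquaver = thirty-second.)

One bar of 6/4 = 48 thirty-second notes.
Express everything in thirty-second notes: quaver = 4; dotted quaver = 6; demisemiquaver = 1; quaver = 4; semibreve = 32; demisemiquaver = 1; crotchet = 8.
Total: 4 + 6 + 1 + 4 + 32 + 1 + 8 = 56.
56 ÷ 48 = 1 complete bar with 8 thirty-second notes remaining.

8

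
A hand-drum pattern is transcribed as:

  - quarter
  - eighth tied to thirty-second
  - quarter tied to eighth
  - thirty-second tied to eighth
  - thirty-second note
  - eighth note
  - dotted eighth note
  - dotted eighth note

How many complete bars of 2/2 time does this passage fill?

One bar of 2/2 = 32 thirty-second notes.
Working in thirty-second notes: quarter = 8; eighth tied to thirty-second (eighth + thirty-second) = 5; quarter tied to eighth (quarter + eighth) = 12; thirty-second tied to eighth (thirty-second + eighth) = 5; thirty-second note = 1; eighth note = 4; dotted eighth note = 6; dotted eighth note = 6.
Sum: 8 + 5 + 12 + 5 + 1 + 4 + 6 + 6 = 47.
47 ÷ 32 = 1 complete bar with 15 left over.

1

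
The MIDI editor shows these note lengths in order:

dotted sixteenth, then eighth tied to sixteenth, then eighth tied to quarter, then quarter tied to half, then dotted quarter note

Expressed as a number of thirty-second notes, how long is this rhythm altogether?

57

Each duration in thirty-second notes: dotted sixteenth = 3; eighth tied to sixteenth (eighth + sixteenth) = 6; eighth tied to quarter (eighth + quarter) = 12; quarter tied to half (quarter + half) = 24; dotted quarter note = 12.
Total: 3 + 6 + 12 + 24 + 12 = 57 thirty-second notes.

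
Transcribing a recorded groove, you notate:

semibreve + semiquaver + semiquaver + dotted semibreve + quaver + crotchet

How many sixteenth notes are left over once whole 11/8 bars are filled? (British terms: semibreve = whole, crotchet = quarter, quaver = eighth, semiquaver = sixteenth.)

4

One bar of 11/8 = 22 sixteenth notes.
In sixteenth notes: semibreve = 16; semiquaver = 1; semiquaver = 1; dotted semibreve = 24; quaver = 2; crotchet = 4.
Adding: 16 + 1 + 1 + 24 + 2 + 4 = 48.
48 ÷ 22 = 2 complete bars with 4 sixteenth notes remaining.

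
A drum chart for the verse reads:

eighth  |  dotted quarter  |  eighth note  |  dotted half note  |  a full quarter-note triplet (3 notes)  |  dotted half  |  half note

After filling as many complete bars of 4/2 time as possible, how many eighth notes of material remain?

One bar of 4/2 = 16 eighth notes.
Convert each value to eighth notes: eighth = 1; dotted quarter = 3; eighth note = 1; dotted half note = 6; a full quarter-note triplet (3 notes) (three triplet quarters span one half) = 4; dotted half = 6; half note = 4.
Total: 1 + 3 + 1 + 6 + 4 + 6 + 4 = 25.
25 ÷ 16 = 1 complete bar with 9 eighth notes remaining.

9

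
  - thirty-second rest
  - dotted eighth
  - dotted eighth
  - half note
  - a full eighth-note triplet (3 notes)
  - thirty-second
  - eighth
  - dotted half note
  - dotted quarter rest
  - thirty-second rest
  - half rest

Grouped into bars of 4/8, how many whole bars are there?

One bar of 4/8 = 16 thirty-second notes.
Working in thirty-second notes: thirty-second rest = 1; dotted eighth = 6; dotted eighth = 6; half note = 16; a full eighth-note triplet (3 notes) (three triplet eighths span one quarter) = 8; thirty-second = 1; eighth = 4; dotted half note = 24; dotted quarter rest = 12; thirty-second rest = 1; half rest = 16.
Altogether 1 + 6 + 6 + 16 + 8 + 1 + 4 + 24 + 12 + 1 + 16 = 95.
95 ÷ 16 = 5 complete bars with 15 left over.

5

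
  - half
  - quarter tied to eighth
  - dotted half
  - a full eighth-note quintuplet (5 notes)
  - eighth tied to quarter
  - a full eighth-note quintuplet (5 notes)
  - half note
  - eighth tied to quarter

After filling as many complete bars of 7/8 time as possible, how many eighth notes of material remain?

3

One bar of 7/8 = 7 eighth notes.
Express everything in eighth notes: half = 4; quarter tied to eighth (quarter + eighth) = 3; dotted half = 6; a full eighth-note quintuplet (5 notes) (five quintuplet eighths span one half) = 4; eighth tied to quarter (eighth + quarter) = 3; a full eighth-note quintuplet (5 notes) (five quintuplet eighths span one half) = 4; half note = 4; eighth tied to quarter (eighth + quarter) = 3.
Adding: 4 + 3 + 6 + 4 + 3 + 4 + 4 + 3 = 31.
31 ÷ 7 = 4 complete bars with 3 eighth notes remaining.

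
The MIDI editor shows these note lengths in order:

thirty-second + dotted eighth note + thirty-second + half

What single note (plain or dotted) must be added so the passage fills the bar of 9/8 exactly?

dotted quarter note

The bar of 9/8 = 36 thirty-second notes.
Each duration in thirty-second notes: thirty-second = 1; dotted eighth note = 6; thirty-second = 1; half = 16.
Sum: 1 + 6 + 1 + 16 = 24.
Remaining: 36 − 24 = 12 thirty-second notes, which is a dotted quarter note.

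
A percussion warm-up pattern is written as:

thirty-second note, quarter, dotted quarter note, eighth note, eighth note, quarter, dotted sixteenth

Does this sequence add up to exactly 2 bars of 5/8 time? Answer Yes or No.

One bar of 5/8 = 20 thirty-second notes, so 2 bars = 40.
Working in thirty-second notes: thirty-second note = 1; quarter = 8; dotted quarter note = 12; eighth note = 4; eighth note = 4; quarter = 8; dotted sixteenth = 3.
Total: 1 + 8 + 12 + 4 + 4 + 8 + 3 = 40.
40 equals 40, so the answer is Yes.

Yes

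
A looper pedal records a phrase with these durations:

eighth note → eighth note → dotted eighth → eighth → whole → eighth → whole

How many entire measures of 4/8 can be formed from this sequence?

5

One bar of 4/8 = 8 sixteenth notes.
Convert each value to sixteenth notes: eighth note = 2; eighth note = 2; dotted eighth = 3; eighth = 2; whole = 16; eighth = 2; whole = 16.
Altogether 2 + 2 + 3 + 2 + 16 + 2 + 16 = 43.
43 ÷ 8 = 5 complete bars with 3 left over.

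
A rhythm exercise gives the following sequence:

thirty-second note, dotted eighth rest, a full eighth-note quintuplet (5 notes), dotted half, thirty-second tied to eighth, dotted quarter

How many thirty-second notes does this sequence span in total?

64

Working in thirty-second notes: thirty-second note = 1; dotted eighth rest = 6; a full eighth-note quintuplet (5 notes) (five quintuplet eighths span one half) = 16; dotted half = 24; thirty-second tied to eighth (thirty-second + eighth) = 5; dotted quarter = 12.
Total: 1 + 6 + 16 + 24 + 5 + 12 = 64 thirty-second notes.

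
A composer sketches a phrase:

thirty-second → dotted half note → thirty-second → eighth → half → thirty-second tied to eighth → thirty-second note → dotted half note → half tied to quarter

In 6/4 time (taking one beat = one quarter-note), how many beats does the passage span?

12.5

One quarter-note beat = 8 thirty-second notes.
Express everything in thirty-second notes: thirty-second = 1; dotted half note = 24; thirty-second = 1; eighth = 4; half = 16; thirty-second tied to eighth (thirty-second + eighth) = 5; thirty-second note = 1; dotted half note = 24; half tied to quarter (half + quarter) = 24.
Sum: 1 + 24 + 1 + 4 + 16 + 5 + 1 + 24 + 24 = 100.
100 ÷ 8 = 12.5 beats.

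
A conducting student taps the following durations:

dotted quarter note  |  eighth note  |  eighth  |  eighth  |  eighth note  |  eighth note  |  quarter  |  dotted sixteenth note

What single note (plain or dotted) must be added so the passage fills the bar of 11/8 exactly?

The bar of 11/8 = 44 thirty-second notes.
Convert each value to thirty-second notes: dotted quarter note = 12; eighth note = 4; eighth = 4; eighth = 4; eighth note = 4; eighth note = 4; quarter = 8; dotted sixteenth note = 3.
Sum: 12 + 4 + 4 + 4 + 4 + 4 + 8 + 3 = 43.
Remaining: 44 − 43 = 1 thirty-second note, which is a thirty-second note.

thirty-second note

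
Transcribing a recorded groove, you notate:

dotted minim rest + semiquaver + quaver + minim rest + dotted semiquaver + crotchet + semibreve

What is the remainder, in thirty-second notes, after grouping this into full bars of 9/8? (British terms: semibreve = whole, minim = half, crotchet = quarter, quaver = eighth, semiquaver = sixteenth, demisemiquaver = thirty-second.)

One bar of 9/8 = 36 thirty-second notes.
In thirty-second notes: dotted minim rest = 24; semiquaver = 2; quaver = 4; minim rest = 16; dotted semiquaver = 3; crotchet = 8; semibreve = 32.
Adding: 24 + 2 + 4 + 16 + 3 + 8 + 32 = 89.
89 ÷ 36 = 2 complete bars with 17 thirty-second notes remaining.

17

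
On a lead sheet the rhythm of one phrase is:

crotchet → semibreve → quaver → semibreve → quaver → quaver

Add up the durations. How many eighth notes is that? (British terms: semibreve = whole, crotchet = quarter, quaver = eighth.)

21

Convert each value to eighth notes: crotchet = 2; semibreve = 8; quaver = 1; semibreve = 8; quaver = 1; quaver = 1.
Altogether 2 + 8 + 1 + 8 + 1 + 1 = 21 eighth notes.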